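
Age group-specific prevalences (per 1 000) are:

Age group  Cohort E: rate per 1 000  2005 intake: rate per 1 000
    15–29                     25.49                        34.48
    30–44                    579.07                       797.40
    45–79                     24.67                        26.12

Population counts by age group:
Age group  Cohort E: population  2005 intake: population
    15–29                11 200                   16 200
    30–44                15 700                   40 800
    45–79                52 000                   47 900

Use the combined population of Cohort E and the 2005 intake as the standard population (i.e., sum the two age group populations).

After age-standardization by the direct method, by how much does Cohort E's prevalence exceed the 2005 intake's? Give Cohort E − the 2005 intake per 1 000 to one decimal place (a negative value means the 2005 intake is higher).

Combined standard total = 183 800; weights = 0.1491, 0.3074, 0.5435.
Cohort E: 0.1491×25.49 + 0.3074×579.07 + 0.5435×24.67 = 195.2144 per 1 000.
The 2005 intake: 0.1491×34.48 + 0.3074×797.40 + 0.5435×26.12 = 264.4572 per 1 000.
Difference = 195.2144 − 264.4572 = -69.2428.

-69.2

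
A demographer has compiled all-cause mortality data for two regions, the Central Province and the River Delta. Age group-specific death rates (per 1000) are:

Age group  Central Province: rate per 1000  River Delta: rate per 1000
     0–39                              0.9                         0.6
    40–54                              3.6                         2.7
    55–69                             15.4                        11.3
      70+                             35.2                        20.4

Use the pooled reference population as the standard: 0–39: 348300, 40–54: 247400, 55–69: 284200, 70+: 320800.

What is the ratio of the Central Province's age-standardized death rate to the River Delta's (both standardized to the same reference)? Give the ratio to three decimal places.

1.587

Standard total = 1200700; weights = 0.2901, 0.2060, 0.2367, 0.2672.
The Central Province: 0.2901×0.9 + 0.2060×3.6 + 0.2367×15.4 + 0.2672×35.2 = 14.0526 per 1000.
The River Delta: 0.2901×0.6 + 0.2060×2.7 + 0.2367×11.3 + 0.2672×20.4 = 8.8555 per 1000.
Ratio = 14.0526 ÷ 8.8555 = 1.58689.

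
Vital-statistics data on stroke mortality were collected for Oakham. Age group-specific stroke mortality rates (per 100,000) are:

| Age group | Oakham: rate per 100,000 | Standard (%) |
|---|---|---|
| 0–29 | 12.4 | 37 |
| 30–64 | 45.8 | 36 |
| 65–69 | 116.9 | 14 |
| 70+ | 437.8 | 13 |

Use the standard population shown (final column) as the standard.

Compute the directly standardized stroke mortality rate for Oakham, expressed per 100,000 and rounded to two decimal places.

Standard weights: 0.37, 0.36, 0.14, 0.13.
Standardized rate: 0.3700×12.4 + 0.3600×45.8 + 0.1400×116.9 + 0.1300×437.8 = 94.3560 per 100,000.

94.36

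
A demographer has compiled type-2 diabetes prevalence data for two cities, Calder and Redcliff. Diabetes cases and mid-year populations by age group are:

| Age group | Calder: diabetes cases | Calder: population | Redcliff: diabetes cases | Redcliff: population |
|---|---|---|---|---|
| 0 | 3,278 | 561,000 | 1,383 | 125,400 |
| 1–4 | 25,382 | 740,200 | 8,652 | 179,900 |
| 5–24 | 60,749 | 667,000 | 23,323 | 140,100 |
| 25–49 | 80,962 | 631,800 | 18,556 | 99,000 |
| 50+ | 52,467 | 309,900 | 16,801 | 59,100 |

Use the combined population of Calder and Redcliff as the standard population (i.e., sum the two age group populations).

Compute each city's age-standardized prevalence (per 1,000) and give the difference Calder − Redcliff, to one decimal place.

Age-specific rates per 1,000 for Calder: 5.843, 34.291, 91.078, 128.145, 169.303.
For Redcliff: 11.029, 48.093, 166.474, 187.434, 284.281.
Combined standard total = 3,513,400; weights = 0.1954, 0.2619, 0.2297, 0.2080, 0.1050.
Calder: 0.1954×5.843 + 0.2619×34.291 + 0.2297×91.078 + 0.2080×128.145 + 0.1050×169.303 = 75.4801 per 1,000.
Redcliff: 0.1954×11.029 + 0.2619×48.093 + 0.2297×166.474 + 0.2080×187.434 + 0.1050×284.281 = 121.8360 per 1,000.
Difference = 75.4801 − 121.8360 = -46.3559.

-46.4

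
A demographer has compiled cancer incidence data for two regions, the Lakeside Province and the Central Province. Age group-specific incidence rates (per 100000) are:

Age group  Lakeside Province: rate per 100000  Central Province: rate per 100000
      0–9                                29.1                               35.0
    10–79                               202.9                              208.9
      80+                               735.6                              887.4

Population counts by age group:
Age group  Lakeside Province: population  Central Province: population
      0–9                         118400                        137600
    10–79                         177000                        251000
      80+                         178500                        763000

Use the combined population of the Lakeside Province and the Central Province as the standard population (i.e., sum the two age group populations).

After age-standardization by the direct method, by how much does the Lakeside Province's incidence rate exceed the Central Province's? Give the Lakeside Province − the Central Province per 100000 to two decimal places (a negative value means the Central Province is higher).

Combined standard total = 1625500; weights = 0.1575, 0.2633, 0.5792.
The Lakeside Province: 0.1575×29.1 + 0.2633×202.9 + 0.5792×735.6 = 484.0715 per 100000.
The Central Province: 0.1575×35.0 + 0.2633×208.9 + 0.5792×887.4 = 574.5040 per 100000.
Difference = 484.0715 − 574.5040 = -90.4325.

-90.43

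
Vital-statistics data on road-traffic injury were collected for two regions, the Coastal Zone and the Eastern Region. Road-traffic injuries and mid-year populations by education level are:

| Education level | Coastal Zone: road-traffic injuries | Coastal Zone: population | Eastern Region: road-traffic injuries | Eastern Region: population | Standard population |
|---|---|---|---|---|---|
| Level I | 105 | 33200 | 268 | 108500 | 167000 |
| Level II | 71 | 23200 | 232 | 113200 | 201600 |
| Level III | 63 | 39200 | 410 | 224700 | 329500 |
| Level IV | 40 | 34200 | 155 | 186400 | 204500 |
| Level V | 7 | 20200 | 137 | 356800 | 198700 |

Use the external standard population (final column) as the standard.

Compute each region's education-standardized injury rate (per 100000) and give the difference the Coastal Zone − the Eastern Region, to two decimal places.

Education-specific rates per 100000 for the Coastal Zone: 316.27, 306.03, 160.71, 116.96, 34.65.
For the Eastern Region: 247.00, 204.95, 182.47, 83.15, 38.40.
Standard total = 1101300; weights = 0.1516, 0.1831, 0.2992, 0.1857, 0.1804.
The Coastal Zone: 0.1516×316.27 + 0.1831×306.03 + 0.2992×160.71 + 0.1857×116.96 + 0.1804×34.65 = 180.0345 per 100000.
The Eastern Region: 0.1516×247.00 + 0.1831×204.95 + 0.2992×182.47 + 0.1857×83.15 + 0.1804×38.40 = 151.9332 per 100000.
Difference = 180.0345 − 151.9332 = 28.1013.

28.10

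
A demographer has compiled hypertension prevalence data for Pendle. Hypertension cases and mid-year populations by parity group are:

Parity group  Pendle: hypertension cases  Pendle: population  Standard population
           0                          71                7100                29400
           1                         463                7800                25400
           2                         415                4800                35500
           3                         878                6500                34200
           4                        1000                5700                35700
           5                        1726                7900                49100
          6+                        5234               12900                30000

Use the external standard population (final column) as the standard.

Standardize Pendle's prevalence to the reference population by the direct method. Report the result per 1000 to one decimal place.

161.5

Parity-specific rates per 1000 for Pendle: 10.000, 59.359, 86.458, 135.077, 175.439, 218.481, 405.736.
Standard total = 239300; weights = 0.1229, 0.1061, 0.1483, 0.1429, 0.1492, 0.2052, 0.1254.
Standardized rate: 0.1229×10.000 + 0.1061×59.359 + 0.1483×86.458 + 0.1429×135.077 + 0.1492×175.439 + 0.2052×218.481 + 0.1254×405.736 = 161.5265 per 1000.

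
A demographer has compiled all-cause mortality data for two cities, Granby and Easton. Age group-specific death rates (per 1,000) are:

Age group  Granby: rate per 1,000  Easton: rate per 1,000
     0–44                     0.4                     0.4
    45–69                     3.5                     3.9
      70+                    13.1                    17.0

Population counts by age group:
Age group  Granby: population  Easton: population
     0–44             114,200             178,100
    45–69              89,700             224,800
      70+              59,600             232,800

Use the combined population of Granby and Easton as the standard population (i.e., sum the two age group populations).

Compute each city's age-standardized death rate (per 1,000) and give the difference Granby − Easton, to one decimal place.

-1.4

Combined standard total = 899,200; weights = 0.3251, 0.3498, 0.3252.
Granby: 0.3251×0.4 + 0.3498×3.5 + 0.3252×13.1 = 5.6140 per 1,000.
Easton: 0.3251×0.4 + 0.3498×3.9 + 0.3252×17.0 = 7.0221 per 1,000.
Difference = 5.6140 − 7.0221 = -1.4081.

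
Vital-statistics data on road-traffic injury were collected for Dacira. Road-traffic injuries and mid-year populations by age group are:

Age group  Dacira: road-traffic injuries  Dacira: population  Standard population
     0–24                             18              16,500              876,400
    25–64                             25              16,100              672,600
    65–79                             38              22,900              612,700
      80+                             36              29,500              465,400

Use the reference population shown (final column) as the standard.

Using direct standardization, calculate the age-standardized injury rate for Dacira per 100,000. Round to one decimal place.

136.5

Age-specific rates per 100,000 for Dacira: 109.09, 155.28, 165.94, 122.03.
Standard total = 2,627,100; weights = 0.3336, 0.2560, 0.2332, 0.1772.
Standardized rate: 0.3336×109.09 + 0.2560×155.28 + 0.2332×165.94 + 0.1772×122.03 = 136.4674 per 100,000.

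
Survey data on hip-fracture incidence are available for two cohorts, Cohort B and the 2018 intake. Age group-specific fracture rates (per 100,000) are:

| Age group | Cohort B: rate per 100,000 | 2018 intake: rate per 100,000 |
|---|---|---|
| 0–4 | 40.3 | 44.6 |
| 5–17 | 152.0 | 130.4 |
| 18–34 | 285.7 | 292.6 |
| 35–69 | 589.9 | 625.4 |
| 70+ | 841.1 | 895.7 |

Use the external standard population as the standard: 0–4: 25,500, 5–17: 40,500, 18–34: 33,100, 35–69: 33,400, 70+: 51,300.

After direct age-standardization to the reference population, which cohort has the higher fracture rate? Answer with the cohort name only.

2018 intake

Standard total = 183,800; weights = 0.1387, 0.2203, 0.1801, 0.1817, 0.2791.
Cohort B: 0.1387×40.3 + 0.2203×152.0 + 0.1801×285.7 + 0.1817×589.9 + 0.2791×841.1 = 432.4886 per 100,000.
The 2018 intake: 0.1387×44.6 + 0.2203×130.4 + 0.1801×292.6 + 0.1817×625.4 + 0.2791×895.7 = 451.2586 per 100,000.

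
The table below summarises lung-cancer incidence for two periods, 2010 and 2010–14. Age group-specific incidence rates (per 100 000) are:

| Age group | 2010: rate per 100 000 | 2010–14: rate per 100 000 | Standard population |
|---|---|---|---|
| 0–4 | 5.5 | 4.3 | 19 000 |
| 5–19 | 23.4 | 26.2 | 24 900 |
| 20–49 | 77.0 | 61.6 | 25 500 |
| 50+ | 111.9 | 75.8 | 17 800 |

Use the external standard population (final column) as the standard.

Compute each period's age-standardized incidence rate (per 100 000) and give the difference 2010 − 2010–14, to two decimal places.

Standard total = 87 200; weights = 0.2179, 0.2856, 0.2924, 0.2041.
2010: 0.2179×5.5 + 0.2856×23.4 + 0.2924×77.0 + 0.2041×111.9 = 53.2394 per 100 000.
2010–14: 0.2179×4.3 + 0.2856×26.2 + 0.2924×61.6 + 0.2041×75.8 = 41.9050 per 100 000.
Difference = 53.2394 − 41.9050 = 11.3344.

11.33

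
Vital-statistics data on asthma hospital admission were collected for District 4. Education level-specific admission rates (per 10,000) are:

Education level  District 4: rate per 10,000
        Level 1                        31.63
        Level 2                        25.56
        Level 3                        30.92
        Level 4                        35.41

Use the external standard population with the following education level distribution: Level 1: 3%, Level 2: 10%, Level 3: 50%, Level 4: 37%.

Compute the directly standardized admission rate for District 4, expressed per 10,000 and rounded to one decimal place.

32.1

Standard weights: 0.03, 0.10, 0.50, 0.37.
Standardized rate: 0.0300×31.63 + 0.1000×25.56 + 0.5000×30.92 + 0.3700×35.41 = 32.0666 per 10,000.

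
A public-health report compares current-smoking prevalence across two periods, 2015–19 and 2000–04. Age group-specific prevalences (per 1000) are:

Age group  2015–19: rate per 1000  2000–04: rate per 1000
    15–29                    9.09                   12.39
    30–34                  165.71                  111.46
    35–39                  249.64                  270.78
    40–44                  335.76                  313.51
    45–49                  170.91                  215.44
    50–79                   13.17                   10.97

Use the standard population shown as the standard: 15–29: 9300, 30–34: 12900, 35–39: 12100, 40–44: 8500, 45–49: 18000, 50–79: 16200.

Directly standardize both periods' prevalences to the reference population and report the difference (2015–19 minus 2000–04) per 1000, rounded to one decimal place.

Standard total = 77000; weights = 0.1208, 0.1675, 0.1571, 0.1104, 0.2338, 0.2104.
2015–19: 0.1208×9.09 + 0.1675×165.71 + 0.1571×249.64 + 0.1104×335.76 + 0.2338×170.91 + 0.2104×13.17 = 147.8771 per 1000.
2000–04: 0.1208×12.39 + 0.1675×111.46 + 0.1571×270.78 + 0.1104×313.51 + 0.2338×215.44 + 0.2104×10.97 = 149.9996 per 1000.
Difference = 147.8771 − 149.9996 = -2.1225.

-2.1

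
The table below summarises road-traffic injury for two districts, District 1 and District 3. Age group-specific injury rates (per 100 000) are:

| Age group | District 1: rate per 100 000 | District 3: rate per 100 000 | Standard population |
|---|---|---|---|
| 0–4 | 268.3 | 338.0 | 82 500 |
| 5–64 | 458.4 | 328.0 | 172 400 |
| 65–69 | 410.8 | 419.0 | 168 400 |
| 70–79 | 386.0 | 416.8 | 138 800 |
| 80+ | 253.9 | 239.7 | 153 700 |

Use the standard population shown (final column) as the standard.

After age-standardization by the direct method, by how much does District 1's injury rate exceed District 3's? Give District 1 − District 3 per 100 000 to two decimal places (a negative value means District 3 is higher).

Standard total = 715 800; weights = 0.1153, 0.2408, 0.2353, 0.1939, 0.2147.
District 1: 0.1153×268.3 + 0.2408×458.4 + 0.2353×410.8 + 0.1939×386.0 + 0.2147×253.9 = 367.3412 per 100 000.
District 3: 0.1153×338.0 + 0.2408×328.0 + 0.2353×419.0 + 0.1939×416.8 + 0.2147×239.7 = 348.8202 per 100 000.
Difference = 367.3412 − 348.8202 = 18.5210.

18.52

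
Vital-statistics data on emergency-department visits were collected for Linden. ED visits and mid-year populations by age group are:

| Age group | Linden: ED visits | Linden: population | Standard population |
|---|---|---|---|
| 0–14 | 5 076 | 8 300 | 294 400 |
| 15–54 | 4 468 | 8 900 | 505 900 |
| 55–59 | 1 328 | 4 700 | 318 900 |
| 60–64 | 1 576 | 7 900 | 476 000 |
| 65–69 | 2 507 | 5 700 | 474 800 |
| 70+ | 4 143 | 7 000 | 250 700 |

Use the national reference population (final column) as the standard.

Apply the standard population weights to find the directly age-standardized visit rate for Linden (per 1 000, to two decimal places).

Age-specific rates per 1 000 for Linden: 611.566, 502.022, 282.553, 199.494, 439.825, 591.857.
Standard total = 2 320 700; weights = 0.1269, 0.2180, 0.1374, 0.2051, 0.2046, 0.1080.
Standardized rate: 0.1269×611.566 + 0.2180×502.022 + 0.1374×282.553 + 0.2051×199.494 + 0.2046×439.825 + 0.1080×591.857 = 420.6881 per 1 000.

420.69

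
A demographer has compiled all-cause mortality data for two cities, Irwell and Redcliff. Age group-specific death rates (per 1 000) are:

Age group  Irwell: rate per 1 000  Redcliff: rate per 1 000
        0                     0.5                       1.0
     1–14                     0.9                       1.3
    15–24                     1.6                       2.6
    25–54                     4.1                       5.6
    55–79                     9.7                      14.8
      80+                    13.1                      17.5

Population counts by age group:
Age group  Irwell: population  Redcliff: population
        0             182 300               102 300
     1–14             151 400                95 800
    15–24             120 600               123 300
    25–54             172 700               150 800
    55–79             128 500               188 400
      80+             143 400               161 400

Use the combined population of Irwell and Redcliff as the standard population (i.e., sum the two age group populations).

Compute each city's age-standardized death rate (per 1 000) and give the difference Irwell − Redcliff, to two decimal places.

Combined standard total = 1 720 900; weights = 0.1654, 0.1436, 0.1417, 0.1880, 0.1841, 0.1771.
Irwell: 0.1654×0.5 + 0.1436×0.9 + 0.1417×1.6 + 0.1880×4.1 + 0.1841×9.7 + 0.1771×13.1 = 5.3159 per 1 000.
Redcliff: 0.1654×1.0 + 0.1436×1.3 + 0.1417×2.6 + 0.1880×5.6 + 0.1841×14.8 + 0.1771×17.5 = 7.5982 per 1 000.
Difference = 5.3159 − 7.5982 = -2.2823.

-2.28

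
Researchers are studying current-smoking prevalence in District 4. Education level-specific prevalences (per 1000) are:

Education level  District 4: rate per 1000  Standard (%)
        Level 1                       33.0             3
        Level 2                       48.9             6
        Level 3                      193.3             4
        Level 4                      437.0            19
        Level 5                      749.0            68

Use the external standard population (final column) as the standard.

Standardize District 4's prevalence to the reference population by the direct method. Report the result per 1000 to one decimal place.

Standard weights: 0.03, 0.06, 0.04, 0.19, 0.68.
Standardized rate: 0.0300×33.0 + 0.0600×48.9 + 0.0400×193.3 + 0.1900×437.0 + 0.6800×749.0 = 604.0060 per 1000.

604.0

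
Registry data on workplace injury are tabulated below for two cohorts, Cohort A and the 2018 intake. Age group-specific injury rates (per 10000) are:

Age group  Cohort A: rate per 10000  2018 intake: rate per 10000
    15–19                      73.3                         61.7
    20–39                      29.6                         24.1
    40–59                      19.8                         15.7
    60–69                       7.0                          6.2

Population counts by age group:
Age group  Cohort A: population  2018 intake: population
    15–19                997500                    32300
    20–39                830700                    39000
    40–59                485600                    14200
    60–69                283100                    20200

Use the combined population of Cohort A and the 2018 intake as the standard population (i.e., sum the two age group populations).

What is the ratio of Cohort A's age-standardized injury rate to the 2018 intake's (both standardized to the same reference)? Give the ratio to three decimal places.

Combined standard total = 2702600; weights = 0.3810, 0.3218, 0.1849, 0.1122.
Cohort A: 0.3810×73.3 + 0.3218×29.6 + 0.1849×19.8 + 0.1122×7.0 = 41.9028 per 10000.
The 2018 intake: 0.3810×61.7 + 0.3218×24.1 + 0.1849×15.7 + 0.1122×6.2 = 34.8649 per 10000.
Ratio = 41.9028 ÷ 34.8649 = 1.20186.

1.202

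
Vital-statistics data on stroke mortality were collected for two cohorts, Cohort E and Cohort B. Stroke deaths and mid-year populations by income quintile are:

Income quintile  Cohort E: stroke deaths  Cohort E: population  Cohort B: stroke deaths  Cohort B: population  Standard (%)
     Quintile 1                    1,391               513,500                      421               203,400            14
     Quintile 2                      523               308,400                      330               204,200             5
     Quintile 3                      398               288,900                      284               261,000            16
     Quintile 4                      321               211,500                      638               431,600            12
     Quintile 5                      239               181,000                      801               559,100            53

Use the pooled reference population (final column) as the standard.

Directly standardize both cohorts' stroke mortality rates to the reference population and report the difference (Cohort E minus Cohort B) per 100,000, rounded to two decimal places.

8.50

Income-specific rates per 100,000 for Cohort E: 270.89, 169.58, 137.76, 151.77, 132.04.
For Cohort B: 206.98, 161.61, 108.81, 147.82, 143.27.
Standard weights: 0.14, 0.05, 0.16, 0.12, 0.53.
Cohort E: 0.1400×270.89 + 0.0500×169.58 + 0.1600×137.76 + 0.1200×151.77 + 0.5300×132.04 = 156.6417 per 100,000.
Cohort B: 0.1400×206.98 + 0.0500×161.61 + 0.1600×108.81 + 0.1200×147.82 + 0.5300×143.27 = 148.1373 per 100,000.
Difference = 156.6417 − 148.1373 = 8.5045.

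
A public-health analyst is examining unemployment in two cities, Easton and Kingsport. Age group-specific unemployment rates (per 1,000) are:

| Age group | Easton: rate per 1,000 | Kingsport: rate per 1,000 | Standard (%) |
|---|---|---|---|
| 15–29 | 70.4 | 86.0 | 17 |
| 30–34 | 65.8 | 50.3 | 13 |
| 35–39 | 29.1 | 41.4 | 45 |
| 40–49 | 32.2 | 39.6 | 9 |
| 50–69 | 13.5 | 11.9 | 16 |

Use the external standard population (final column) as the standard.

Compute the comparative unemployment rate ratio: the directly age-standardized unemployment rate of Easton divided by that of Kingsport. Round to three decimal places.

0.855

Standard weights: 0.17, 0.13, 0.45, 0.09, 0.16.
Easton: 0.1700×70.4 + 0.1300×65.8 + 0.4500×29.1 + 0.0900×32.2 + 0.1600×13.5 = 38.6750 per 1,000.
Kingsport: 0.1700×86.0 + 0.1300×50.3 + 0.4500×41.4 + 0.0900×39.6 + 0.1600×11.9 = 45.2570 per 1,000.
Ratio = 38.6750 ÷ 45.2570 = 0.85456.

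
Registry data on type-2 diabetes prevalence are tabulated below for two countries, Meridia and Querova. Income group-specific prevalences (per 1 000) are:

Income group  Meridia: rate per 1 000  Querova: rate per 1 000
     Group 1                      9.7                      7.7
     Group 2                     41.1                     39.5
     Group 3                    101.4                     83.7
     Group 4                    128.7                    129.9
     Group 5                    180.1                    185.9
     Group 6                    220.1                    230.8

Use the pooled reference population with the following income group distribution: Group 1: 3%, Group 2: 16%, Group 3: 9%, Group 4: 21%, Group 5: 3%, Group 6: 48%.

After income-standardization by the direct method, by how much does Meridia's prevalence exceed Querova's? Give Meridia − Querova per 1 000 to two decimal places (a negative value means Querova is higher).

Standard weights: 0.03, 0.16, 0.09, 0.21, 0.03, 0.48.
Meridia: 0.0300×9.7 + 0.1600×41.1 + 0.0900×101.4 + 0.2100×128.7 + 0.0300×180.1 + 0.4800×220.1 = 154.0710 per 1 000.
Querova: 0.0300×7.7 + 0.1600×39.5 + 0.0900×83.7 + 0.2100×129.9 + 0.0300×185.9 + 0.4800×230.8 = 157.7240 per 1 000.
Difference = 154.0710 − 157.7240 = -3.6530.

-3.65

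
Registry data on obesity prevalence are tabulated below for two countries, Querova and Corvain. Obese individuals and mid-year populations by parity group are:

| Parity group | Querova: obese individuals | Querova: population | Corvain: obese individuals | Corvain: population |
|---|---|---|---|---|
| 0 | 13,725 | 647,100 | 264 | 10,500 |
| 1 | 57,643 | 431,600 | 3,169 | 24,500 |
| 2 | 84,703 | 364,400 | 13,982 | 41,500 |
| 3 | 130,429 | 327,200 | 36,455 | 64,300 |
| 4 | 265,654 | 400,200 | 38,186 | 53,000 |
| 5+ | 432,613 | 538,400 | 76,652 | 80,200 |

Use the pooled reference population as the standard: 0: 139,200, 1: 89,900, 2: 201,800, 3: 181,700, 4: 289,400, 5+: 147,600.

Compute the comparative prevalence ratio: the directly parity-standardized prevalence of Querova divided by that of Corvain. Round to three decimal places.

Parity-specific rates per 1,000 for Querova: 21.210, 133.557, 232.445, 398.622, 663.803, 803.516.
For Corvain: 25.143, 129.347, 336.916, 566.952, 720.491, 955.761.
Standard total = 1,049,600; weights = 0.1326, 0.0857, 0.1923, 0.1731, 0.2757, 0.1406.
Querova: 0.1326×21.210 + 0.0857×133.557 + 0.1923×232.445 + 0.1731×398.622 + 0.2757×663.803 + 0.1406×803.516 = 423.9708 per 1,000.
Corvain: 0.1326×25.143 + 0.0857×129.347 + 0.1923×336.916 + 0.1731×566.952 + 0.2757×720.491 + 0.1406×955.761 = 510.3974 per 1,000.
Ratio = 423.9708 ÷ 510.3974 = 0.83067.

0.831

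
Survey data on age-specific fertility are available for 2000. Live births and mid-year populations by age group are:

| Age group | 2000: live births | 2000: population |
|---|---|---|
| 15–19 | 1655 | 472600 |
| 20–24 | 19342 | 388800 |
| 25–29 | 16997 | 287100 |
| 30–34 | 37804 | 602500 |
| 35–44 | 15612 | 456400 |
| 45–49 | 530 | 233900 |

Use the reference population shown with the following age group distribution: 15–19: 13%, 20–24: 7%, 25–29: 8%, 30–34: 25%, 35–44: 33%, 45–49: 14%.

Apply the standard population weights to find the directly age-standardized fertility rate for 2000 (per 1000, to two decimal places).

35.97

Age-specific rates per 1000 for 2000: 3.502, 49.748, 59.202, 62.745, 34.207, 2.266.
Standard weights: 0.13, 0.07, 0.08, 0.25, 0.33, 0.14.
Standardized rate: 0.1300×3.502 + 0.0700×49.748 + 0.0800×59.202 + 0.2500×62.745 + 0.3300×34.207 + 0.1400×2.266 = 35.9656 per 1000.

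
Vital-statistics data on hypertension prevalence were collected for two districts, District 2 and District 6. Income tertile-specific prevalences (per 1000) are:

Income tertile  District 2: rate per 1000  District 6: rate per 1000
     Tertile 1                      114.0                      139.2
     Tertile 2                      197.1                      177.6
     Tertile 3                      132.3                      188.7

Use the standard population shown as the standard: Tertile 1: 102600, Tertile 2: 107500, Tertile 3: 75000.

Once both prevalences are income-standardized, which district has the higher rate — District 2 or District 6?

District 6

Standard total = 285100; weights = 0.3599, 0.3771, 0.2631.
District 2: 0.3599×114.0 + 0.3771×197.1 + 0.2631×132.3 = 150.1478 per 1000.
District 6: 0.3599×139.2 + 0.3771×177.6 + 0.2631×188.7 = 166.7009 per 1000.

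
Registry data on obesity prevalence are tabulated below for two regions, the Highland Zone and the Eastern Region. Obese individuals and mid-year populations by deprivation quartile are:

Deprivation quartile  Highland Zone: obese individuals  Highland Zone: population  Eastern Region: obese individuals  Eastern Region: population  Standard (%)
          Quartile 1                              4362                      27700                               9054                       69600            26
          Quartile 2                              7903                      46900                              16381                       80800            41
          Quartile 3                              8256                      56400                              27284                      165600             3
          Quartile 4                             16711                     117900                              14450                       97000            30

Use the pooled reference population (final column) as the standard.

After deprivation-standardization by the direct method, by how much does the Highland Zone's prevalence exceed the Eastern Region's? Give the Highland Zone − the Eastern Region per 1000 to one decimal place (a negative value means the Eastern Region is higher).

Deprivation-specific rates per 1000 for the Highland Zone: 157.473, 168.507, 146.383, 141.739.
For the Eastern Region: 130.086, 202.735, 164.758, 148.969.
Standard weights: 0.26, 0.41, 0.03, 0.30.
The Highland Zone: 0.2600×157.473 + 0.4100×168.507 + 0.0300×146.383 + 0.3000×141.739 = 156.9441 per 1000.
The Eastern Region: 0.2600×130.086 + 0.4100×202.735 + 0.0300×164.758 + 0.3000×148.969 = 166.5773 per 1000.
Difference = 156.9441 − 166.5773 = -9.6332.

-9.6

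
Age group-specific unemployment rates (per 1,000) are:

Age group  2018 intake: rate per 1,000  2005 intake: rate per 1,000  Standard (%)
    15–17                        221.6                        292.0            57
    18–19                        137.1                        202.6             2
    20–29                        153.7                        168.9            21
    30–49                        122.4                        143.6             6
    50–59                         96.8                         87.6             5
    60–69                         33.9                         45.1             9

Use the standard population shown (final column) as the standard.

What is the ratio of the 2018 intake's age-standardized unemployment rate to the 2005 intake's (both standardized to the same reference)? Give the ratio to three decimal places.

0.792

Standard weights: 0.57, 0.02, 0.21, 0.06, 0.05, 0.09.
The 2018 intake: 0.5700×221.6 + 0.0200×137.1 + 0.2100×153.7 + 0.0600×122.4 + 0.0500×96.8 + 0.0900×33.9 = 176.5660 per 1,000.
The 2005 intake: 0.5700×292.0 + 0.0200×202.6 + 0.2100×168.9 + 0.0600×143.6 + 0.0500×87.6 + 0.0900×45.1 = 223.0160 per 1,000.
Ratio = 176.5660 ÷ 223.0160 = 0.79172.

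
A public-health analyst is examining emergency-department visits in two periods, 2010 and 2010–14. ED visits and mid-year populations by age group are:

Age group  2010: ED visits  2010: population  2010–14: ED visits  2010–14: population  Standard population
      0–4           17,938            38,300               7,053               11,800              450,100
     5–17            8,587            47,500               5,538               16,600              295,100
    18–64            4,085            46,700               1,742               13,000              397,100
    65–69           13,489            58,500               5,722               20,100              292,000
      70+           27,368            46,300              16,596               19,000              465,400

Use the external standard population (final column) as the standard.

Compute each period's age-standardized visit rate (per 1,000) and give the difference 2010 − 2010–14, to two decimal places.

Age-specific rates per 1,000 for 2010: 468.355, 180.779, 87.473, 230.581, 591.102.
For 2010–14: 597.712, 333.614, 134.000, 284.677, 873.474.
Standard total = 1,899,700; weights = 0.2369, 0.1553, 0.2090, 0.1537, 0.2450.
2010: 0.2369×468.355 + 0.1553×180.779 + 0.2090×87.473 + 0.1537×230.581 + 0.2450×591.102 = 337.5893 per 1,000.
2010–14: 0.2369×597.712 + 0.1553×333.614 + 0.2090×134.000 + 0.1537×284.677 + 0.2450×873.474 = 479.1974 per 1,000.
Difference = 337.5893 − 479.1974 = -141.6081.

-141.61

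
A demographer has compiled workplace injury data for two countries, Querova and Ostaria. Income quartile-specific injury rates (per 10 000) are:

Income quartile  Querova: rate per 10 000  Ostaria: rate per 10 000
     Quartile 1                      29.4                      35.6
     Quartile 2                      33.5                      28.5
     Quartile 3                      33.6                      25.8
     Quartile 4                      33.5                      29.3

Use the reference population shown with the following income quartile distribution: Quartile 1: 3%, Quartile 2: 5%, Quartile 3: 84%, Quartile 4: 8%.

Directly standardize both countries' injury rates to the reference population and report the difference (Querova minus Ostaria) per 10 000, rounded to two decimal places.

Standard weights: 0.03, 0.05, 0.84, 0.08.
Querova: 0.0300×29.4 + 0.0500×33.5 + 0.8400×33.6 + 0.0800×33.5 = 33.4610 per 10 000.
Ostaria: 0.0300×35.6 + 0.0500×28.5 + 0.8400×25.8 + 0.0800×29.3 = 26.5090 per 10 000.
Difference = 33.4610 − 26.5090 = 6.9520.

6.95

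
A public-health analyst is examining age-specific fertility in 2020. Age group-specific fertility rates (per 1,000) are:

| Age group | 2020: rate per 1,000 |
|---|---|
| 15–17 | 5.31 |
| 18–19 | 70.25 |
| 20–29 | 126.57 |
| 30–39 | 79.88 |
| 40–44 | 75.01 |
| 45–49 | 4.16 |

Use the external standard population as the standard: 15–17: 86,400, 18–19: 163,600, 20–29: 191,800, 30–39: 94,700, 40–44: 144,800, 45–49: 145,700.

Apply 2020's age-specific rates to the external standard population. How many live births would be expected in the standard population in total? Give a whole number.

Expected live births = Σ (standard pop × age-specific rate ÷ 1,000)
= 86,400×5.31/1,000 + 163,600×70.25/1,000 + 191,800×126.57/1,000 + 94,700×79.88/1,000 + 144,800×75.01/1,000 + 145,700×4.16/1,000
= 458.78 + 11492.90 + 24276.13 + 7564.64 + 10861.45 + 606.11 = 55260.01.

55260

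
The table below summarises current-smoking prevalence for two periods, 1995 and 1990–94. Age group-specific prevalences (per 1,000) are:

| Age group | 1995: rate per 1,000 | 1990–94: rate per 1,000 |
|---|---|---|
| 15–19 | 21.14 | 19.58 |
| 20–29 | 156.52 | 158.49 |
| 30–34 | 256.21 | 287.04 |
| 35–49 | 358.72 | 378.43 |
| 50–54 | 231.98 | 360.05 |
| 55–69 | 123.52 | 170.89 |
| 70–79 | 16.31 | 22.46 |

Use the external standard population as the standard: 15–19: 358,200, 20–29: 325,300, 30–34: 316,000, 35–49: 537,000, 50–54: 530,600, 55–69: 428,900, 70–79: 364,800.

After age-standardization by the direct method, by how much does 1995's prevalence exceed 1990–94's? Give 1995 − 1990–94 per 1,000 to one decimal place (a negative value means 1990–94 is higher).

Standard total = 2,860,800; weights = 0.1252, 0.1137, 0.1105, 0.1877, 0.1855, 0.1499, 0.1275.
1995: 0.1252×21.14 + 0.1137×156.52 + 0.1105×256.21 + 0.1877×358.72 + 0.1855×231.98 + 0.1499×123.52 + 0.1275×16.31 = 179.7048 per 1,000.
1990–94: 0.1252×19.58 + 0.1137×158.49 + 0.1105×287.04 + 0.1877×378.43 + 0.1855×360.05 + 0.1499×170.89 + 0.1275×22.46 = 218.4782 per 1,000.
Difference = 179.7048 − 218.4782 = -38.7734.

-38.8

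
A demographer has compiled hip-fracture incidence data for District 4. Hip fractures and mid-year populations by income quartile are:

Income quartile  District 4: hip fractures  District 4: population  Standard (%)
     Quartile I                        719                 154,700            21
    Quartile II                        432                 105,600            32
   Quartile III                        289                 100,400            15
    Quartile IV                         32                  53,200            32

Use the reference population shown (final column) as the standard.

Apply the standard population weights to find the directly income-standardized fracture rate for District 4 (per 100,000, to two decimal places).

Income-specific rates per 100,000 for District 4: 464.77, 409.09, 287.85, 60.15.
Standard weights: 0.21, 0.32, 0.15, 0.32.
Standardized rate: 0.2100×464.77 + 0.3200×409.09 + 0.1500×287.85 + 0.3200×60.15 = 290.9363 per 100,000.

290.94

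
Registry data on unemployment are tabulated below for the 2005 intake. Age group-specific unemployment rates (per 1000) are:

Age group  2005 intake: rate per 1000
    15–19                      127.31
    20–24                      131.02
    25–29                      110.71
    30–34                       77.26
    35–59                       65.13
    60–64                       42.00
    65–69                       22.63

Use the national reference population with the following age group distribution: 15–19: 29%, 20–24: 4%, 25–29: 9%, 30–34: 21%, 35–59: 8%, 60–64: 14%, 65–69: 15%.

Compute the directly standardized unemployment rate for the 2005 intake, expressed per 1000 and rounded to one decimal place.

Standard weights: 0.29, 0.04, 0.09, 0.21, 0.08, 0.14, 0.15.
Standardized rate: 0.2900×127.31 + 0.0400×131.02 + 0.0900×110.71 + 0.2100×77.26 + 0.0800×65.13 + 0.1400×42.00 + 0.1500×22.63 = 82.8341 per 1000.

82.8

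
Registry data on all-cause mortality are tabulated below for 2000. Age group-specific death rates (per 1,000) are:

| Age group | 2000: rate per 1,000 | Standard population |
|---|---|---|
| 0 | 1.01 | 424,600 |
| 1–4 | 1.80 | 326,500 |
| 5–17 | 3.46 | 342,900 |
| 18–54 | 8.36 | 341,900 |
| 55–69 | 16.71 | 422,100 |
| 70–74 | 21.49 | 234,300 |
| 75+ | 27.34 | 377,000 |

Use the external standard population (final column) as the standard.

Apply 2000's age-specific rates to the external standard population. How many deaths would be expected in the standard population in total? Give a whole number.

Expected deaths = Σ (standard pop × age-specific rate ÷ 1,000)
= 424,600×1.01/1,000 + 326,500×1.80/1,000 + 342,900×3.46/1,000 + 341,900×8.36/1,000 + 422,100×16.71/1,000 + 234,300×21.49/1,000 + 377,000×27.34/1,000
= 428.85 + 587.70 + 1186.43 + 2858.28 + 7053.29 + 5035.11 + 10307.18 = 27456.84.

27457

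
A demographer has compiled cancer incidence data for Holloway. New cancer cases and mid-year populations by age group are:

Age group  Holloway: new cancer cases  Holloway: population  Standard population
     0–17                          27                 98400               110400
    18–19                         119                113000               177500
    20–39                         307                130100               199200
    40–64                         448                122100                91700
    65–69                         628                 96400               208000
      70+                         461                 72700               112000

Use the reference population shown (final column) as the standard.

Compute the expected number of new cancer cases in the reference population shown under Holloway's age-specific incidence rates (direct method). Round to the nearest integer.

3089

Age-specific rates per 100000 for Holloway: 27.44, 105.31, 235.97, 366.91, 651.45, 634.11.
Expected new cancer cases = Σ (standard pop × age-specific rate ÷ 100000)
= 110400×27.44/100000 + 177500×105.31/100000 + 199200×235.97/100000 + 91700×366.91/100000 + 208000×651.45/100000 + 112000×634.11/100000
= 30.29 + 186.92 + 470.06 + 336.46 + 1355.02 + 710.21 = 3088.96.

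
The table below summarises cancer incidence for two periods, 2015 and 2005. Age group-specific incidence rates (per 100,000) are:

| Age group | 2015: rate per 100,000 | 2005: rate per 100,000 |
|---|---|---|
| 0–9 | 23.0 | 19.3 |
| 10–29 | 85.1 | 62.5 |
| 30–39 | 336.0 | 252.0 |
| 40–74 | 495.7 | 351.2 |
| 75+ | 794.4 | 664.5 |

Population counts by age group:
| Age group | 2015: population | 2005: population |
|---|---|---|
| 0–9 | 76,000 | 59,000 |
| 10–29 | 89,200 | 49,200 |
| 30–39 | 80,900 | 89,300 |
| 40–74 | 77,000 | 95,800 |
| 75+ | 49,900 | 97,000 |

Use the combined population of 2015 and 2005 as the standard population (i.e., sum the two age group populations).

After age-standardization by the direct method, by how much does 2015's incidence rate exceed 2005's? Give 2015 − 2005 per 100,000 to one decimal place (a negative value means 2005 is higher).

81.2

Combined standard total = 763,300; weights = 0.1769, 0.1813, 0.2230, 0.2264, 0.1925.
2015: 0.1769×23.0 + 0.1813×85.1 + 0.2230×336.0 + 0.2264×495.7 + 0.1925×794.4 = 359.5236 per 100,000.
2005: 0.1769×19.3 + 0.1813×62.5 + 0.2230×252.0 + 0.2264×351.2 + 0.1925×664.5 = 278.3287 per 100,000.
Difference = 359.5236 − 278.3287 = 81.1949.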